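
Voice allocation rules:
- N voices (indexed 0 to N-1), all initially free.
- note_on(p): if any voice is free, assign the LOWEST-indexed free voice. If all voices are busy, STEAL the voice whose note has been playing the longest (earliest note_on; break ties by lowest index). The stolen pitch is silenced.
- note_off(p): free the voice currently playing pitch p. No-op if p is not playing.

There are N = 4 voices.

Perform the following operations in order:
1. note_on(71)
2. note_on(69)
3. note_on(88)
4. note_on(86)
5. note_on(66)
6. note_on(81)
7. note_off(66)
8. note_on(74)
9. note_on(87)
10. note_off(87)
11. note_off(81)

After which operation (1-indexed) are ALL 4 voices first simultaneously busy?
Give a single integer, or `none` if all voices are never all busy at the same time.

Op 1: note_on(71): voice 0 is free -> assigned | voices=[71 - - -]
Op 2: note_on(69): voice 1 is free -> assigned | voices=[71 69 - -]
Op 3: note_on(88): voice 2 is free -> assigned | voices=[71 69 88 -]
Op 4: note_on(86): voice 3 is free -> assigned | voices=[71 69 88 86]
Op 5: note_on(66): all voices busy, STEAL voice 0 (pitch 71, oldest) -> assign | voices=[66 69 88 86]
Op 6: note_on(81): all voices busy, STEAL voice 1 (pitch 69, oldest) -> assign | voices=[66 81 88 86]
Op 7: note_off(66): free voice 0 | voices=[- 81 88 86]
Op 8: note_on(74): voice 0 is free -> assigned | voices=[74 81 88 86]
Op 9: note_on(87): all voices busy, STEAL voice 2 (pitch 88, oldest) -> assign | voices=[74 81 87 86]
Op 10: note_off(87): free voice 2 | voices=[74 81 - 86]
Op 11: note_off(81): free voice 1 | voices=[74 - - 86]

Answer: 4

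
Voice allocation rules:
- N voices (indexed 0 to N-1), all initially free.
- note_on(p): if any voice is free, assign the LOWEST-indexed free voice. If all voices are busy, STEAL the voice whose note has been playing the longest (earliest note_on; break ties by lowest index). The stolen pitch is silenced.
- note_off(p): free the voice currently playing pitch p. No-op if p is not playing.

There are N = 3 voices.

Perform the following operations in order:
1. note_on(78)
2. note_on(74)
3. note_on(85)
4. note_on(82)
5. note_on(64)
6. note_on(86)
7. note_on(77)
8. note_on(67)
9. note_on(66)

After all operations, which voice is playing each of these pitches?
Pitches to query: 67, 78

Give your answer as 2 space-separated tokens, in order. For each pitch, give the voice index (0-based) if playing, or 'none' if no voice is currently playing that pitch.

Answer: 1 none

Derivation:
Op 1: note_on(78): voice 0 is free -> assigned | voices=[78 - -]
Op 2: note_on(74): voice 1 is free -> assigned | voices=[78 74 -]
Op 3: note_on(85): voice 2 is free -> assigned | voices=[78 74 85]
Op 4: note_on(82): all voices busy, STEAL voice 0 (pitch 78, oldest) -> assign | voices=[82 74 85]
Op 5: note_on(64): all voices busy, STEAL voice 1 (pitch 74, oldest) -> assign | voices=[82 64 85]
Op 6: note_on(86): all voices busy, STEAL voice 2 (pitch 85, oldest) -> assign | voices=[82 64 86]
Op 7: note_on(77): all voices busy, STEAL voice 0 (pitch 82, oldest) -> assign | voices=[77 64 86]
Op 8: note_on(67): all voices busy, STEAL voice 1 (pitch 64, oldest) -> assign | voices=[77 67 86]
Op 9: note_on(66): all voices busy, STEAL voice 2 (pitch 86, oldest) -> assign | voices=[77 67 66]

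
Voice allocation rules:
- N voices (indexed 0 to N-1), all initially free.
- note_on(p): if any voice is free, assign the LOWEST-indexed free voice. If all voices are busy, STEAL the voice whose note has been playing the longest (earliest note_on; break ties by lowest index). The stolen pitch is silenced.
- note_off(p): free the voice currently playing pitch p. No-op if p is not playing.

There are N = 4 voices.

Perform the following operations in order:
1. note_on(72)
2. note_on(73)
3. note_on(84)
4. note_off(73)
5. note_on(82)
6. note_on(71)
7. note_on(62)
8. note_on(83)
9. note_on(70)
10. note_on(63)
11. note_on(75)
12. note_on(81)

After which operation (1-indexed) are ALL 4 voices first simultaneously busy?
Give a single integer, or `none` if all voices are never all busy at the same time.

Answer: 6

Derivation:
Op 1: note_on(72): voice 0 is free -> assigned | voices=[72 - - -]
Op 2: note_on(73): voice 1 is free -> assigned | voices=[72 73 - -]
Op 3: note_on(84): voice 2 is free -> assigned | voices=[72 73 84 -]
Op 4: note_off(73): free voice 1 | voices=[72 - 84 -]
Op 5: note_on(82): voice 1 is free -> assigned | voices=[72 82 84 -]
Op 6: note_on(71): voice 3 is free -> assigned | voices=[72 82 84 71]
Op 7: note_on(62): all voices busy, STEAL voice 0 (pitch 72, oldest) -> assign | voices=[62 82 84 71]
Op 8: note_on(83): all voices busy, STEAL voice 2 (pitch 84, oldest) -> assign | voices=[62 82 83 71]
Op 9: note_on(70): all voices busy, STEAL voice 1 (pitch 82, oldest) -> assign | voices=[62 70 83 71]
Op 10: note_on(63): all voices busy, STEAL voice 3 (pitch 71, oldest) -> assign | voices=[62 70 83 63]
Op 11: note_on(75): all voices busy, STEAL voice 0 (pitch 62, oldest) -> assign | voices=[75 70 83 63]
Op 12: note_on(81): all voices busy, STEAL voice 2 (pitch 83, oldest) -> assign | voices=[75 70 81 63]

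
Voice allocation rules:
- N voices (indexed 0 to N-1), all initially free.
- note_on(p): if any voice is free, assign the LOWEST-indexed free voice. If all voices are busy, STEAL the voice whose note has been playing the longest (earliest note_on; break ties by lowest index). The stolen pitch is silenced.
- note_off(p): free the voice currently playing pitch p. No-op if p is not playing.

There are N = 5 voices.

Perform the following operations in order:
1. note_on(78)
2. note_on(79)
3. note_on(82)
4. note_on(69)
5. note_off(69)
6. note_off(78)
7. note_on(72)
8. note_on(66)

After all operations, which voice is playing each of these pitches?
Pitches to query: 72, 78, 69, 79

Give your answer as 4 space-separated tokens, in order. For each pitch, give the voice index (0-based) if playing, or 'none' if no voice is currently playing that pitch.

Op 1: note_on(78): voice 0 is free -> assigned | voices=[78 - - - -]
Op 2: note_on(79): voice 1 is free -> assigned | voices=[78 79 - - -]
Op 3: note_on(82): voice 2 is free -> assigned | voices=[78 79 82 - -]
Op 4: note_on(69): voice 3 is free -> assigned | voices=[78 79 82 69 -]
Op 5: note_off(69): free voice 3 | voices=[78 79 82 - -]
Op 6: note_off(78): free voice 0 | voices=[- 79 82 - -]
Op 7: note_on(72): voice 0 is free -> assigned | voices=[72 79 82 - -]
Op 8: note_on(66): voice 3 is free -> assigned | voices=[72 79 82 66 -]

Answer: 0 none none 1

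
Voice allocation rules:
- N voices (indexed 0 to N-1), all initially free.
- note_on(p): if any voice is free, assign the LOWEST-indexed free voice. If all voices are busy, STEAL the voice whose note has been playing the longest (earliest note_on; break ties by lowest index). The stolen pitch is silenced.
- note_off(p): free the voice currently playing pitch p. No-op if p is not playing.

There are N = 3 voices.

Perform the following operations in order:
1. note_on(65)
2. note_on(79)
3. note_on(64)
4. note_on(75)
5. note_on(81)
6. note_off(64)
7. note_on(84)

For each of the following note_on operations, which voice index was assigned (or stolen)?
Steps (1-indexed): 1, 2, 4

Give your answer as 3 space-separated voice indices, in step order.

Answer: 0 1 0

Derivation:
Op 1: note_on(65): voice 0 is free -> assigned | voices=[65 - -]
Op 2: note_on(79): voice 1 is free -> assigned | voices=[65 79 -]
Op 3: note_on(64): voice 2 is free -> assigned | voices=[65 79 64]
Op 4: note_on(75): all voices busy, STEAL voice 0 (pitch 65, oldest) -> assign | voices=[75 79 64]
Op 5: note_on(81): all voices busy, STEAL voice 1 (pitch 79, oldest) -> assign | voices=[75 81 64]
Op 6: note_off(64): free voice 2 | voices=[75 81 -]
Op 7: note_on(84): voice 2 is free -> assigned | voices=[75 81 84]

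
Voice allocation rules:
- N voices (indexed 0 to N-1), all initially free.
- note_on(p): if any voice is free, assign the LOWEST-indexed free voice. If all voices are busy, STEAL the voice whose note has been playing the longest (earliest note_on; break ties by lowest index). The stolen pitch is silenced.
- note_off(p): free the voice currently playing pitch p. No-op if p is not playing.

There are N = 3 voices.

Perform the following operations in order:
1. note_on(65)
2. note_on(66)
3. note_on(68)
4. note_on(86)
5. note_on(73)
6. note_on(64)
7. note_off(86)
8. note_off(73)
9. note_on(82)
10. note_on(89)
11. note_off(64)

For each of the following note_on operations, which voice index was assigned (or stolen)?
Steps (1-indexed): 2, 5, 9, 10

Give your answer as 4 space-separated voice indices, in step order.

Op 1: note_on(65): voice 0 is free -> assigned | voices=[65 - -]
Op 2: note_on(66): voice 1 is free -> assigned | voices=[65 66 -]
Op 3: note_on(68): voice 2 is free -> assigned | voices=[65 66 68]
Op 4: note_on(86): all voices busy, STEAL voice 0 (pitch 65, oldest) -> assign | voices=[86 66 68]
Op 5: note_on(73): all voices busy, STEAL voice 1 (pitch 66, oldest) -> assign | voices=[86 73 68]
Op 6: note_on(64): all voices busy, STEAL voice 2 (pitch 68, oldest) -> assign | voices=[86 73 64]
Op 7: note_off(86): free voice 0 | voices=[- 73 64]
Op 8: note_off(73): free voice 1 | voices=[- - 64]
Op 9: note_on(82): voice 0 is free -> assigned | voices=[82 - 64]
Op 10: note_on(89): voice 1 is free -> assigned | voices=[82 89 64]
Op 11: note_off(64): free voice 2 | voices=[82 89 -]

Answer: 1 1 0 1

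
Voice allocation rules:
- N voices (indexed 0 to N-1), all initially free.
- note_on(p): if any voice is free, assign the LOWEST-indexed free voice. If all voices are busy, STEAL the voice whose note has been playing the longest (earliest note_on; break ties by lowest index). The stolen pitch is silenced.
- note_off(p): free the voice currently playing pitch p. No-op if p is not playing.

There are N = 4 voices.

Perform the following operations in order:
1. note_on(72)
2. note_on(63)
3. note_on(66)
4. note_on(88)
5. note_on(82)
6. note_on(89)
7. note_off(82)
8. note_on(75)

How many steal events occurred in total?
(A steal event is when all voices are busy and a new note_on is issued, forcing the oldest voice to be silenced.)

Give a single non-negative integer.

Answer: 2

Derivation:
Op 1: note_on(72): voice 0 is free -> assigned | voices=[72 - - -]
Op 2: note_on(63): voice 1 is free -> assigned | voices=[72 63 - -]
Op 3: note_on(66): voice 2 is free -> assigned | voices=[72 63 66 -]
Op 4: note_on(88): voice 3 is free -> assigned | voices=[72 63 66 88]
Op 5: note_on(82): all voices busy, STEAL voice 0 (pitch 72, oldest) -> assign | voices=[82 63 66 88]
Op 6: note_on(89): all voices busy, STEAL voice 1 (pitch 63, oldest) -> assign | voices=[82 89 66 88]
Op 7: note_off(82): free voice 0 | voices=[- 89 66 88]
Op 8: note_on(75): voice 0 is free -> assigned | voices=[75 89 66 88]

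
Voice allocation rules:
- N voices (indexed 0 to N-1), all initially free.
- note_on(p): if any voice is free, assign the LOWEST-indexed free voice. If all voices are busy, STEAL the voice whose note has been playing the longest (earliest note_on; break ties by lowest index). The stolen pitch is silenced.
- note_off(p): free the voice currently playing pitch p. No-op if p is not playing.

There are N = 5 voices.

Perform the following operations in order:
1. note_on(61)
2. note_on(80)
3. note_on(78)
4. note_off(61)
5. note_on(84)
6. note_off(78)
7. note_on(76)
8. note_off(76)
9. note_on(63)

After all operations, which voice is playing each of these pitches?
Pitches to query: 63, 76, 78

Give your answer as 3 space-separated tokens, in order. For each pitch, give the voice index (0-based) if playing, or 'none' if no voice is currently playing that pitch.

Op 1: note_on(61): voice 0 is free -> assigned | voices=[61 - - - -]
Op 2: note_on(80): voice 1 is free -> assigned | voices=[61 80 - - -]
Op 3: note_on(78): voice 2 is free -> assigned | voices=[61 80 78 - -]
Op 4: note_off(61): free voice 0 | voices=[- 80 78 - -]
Op 5: note_on(84): voice 0 is free -> assigned | voices=[84 80 78 - -]
Op 6: note_off(78): free voice 2 | voices=[84 80 - - -]
Op 7: note_on(76): voice 2 is free -> assigned | voices=[84 80 76 - -]
Op 8: note_off(76): free voice 2 | voices=[84 80 - - -]
Op 9: note_on(63): voice 2 is free -> assigned | voices=[84 80 63 - -]

Answer: 2 none none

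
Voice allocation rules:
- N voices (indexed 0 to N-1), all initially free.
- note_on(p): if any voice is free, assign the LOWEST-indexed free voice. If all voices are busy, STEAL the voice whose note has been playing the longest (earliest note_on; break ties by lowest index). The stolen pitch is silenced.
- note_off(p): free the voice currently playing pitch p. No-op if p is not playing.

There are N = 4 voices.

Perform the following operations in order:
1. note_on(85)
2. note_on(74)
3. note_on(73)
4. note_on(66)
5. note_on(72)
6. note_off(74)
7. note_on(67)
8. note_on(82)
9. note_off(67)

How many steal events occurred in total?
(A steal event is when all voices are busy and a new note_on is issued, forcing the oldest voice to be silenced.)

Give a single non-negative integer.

Op 1: note_on(85): voice 0 is free -> assigned | voices=[85 - - -]
Op 2: note_on(74): voice 1 is free -> assigned | voices=[85 74 - -]
Op 3: note_on(73): voice 2 is free -> assigned | voices=[85 74 73 -]
Op 4: note_on(66): voice 3 is free -> assigned | voices=[85 74 73 66]
Op 5: note_on(72): all voices busy, STEAL voice 0 (pitch 85, oldest) -> assign | voices=[72 74 73 66]
Op 6: note_off(74): free voice 1 | voices=[72 - 73 66]
Op 7: note_on(67): voice 1 is free -> assigned | voices=[72 67 73 66]
Op 8: note_on(82): all voices busy, STEAL voice 2 (pitch 73, oldest) -> assign | voices=[72 67 82 66]
Op 9: note_off(67): free voice 1 | voices=[72 - 82 66]

Answer: 2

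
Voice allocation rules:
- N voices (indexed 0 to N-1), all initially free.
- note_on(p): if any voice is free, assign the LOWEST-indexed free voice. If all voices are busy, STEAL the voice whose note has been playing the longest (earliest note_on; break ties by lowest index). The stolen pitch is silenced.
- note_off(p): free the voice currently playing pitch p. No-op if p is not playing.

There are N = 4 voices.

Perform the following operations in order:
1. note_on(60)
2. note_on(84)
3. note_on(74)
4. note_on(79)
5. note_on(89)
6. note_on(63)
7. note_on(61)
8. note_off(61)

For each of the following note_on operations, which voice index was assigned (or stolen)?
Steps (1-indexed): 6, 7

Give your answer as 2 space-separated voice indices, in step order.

Op 1: note_on(60): voice 0 is free -> assigned | voices=[60 - - -]
Op 2: note_on(84): voice 1 is free -> assigned | voices=[60 84 - -]
Op 3: note_on(74): voice 2 is free -> assigned | voices=[60 84 74 -]
Op 4: note_on(79): voice 3 is free -> assigned | voices=[60 84 74 79]
Op 5: note_on(89): all voices busy, STEAL voice 0 (pitch 60, oldest) -> assign | voices=[89 84 74 79]
Op 6: note_on(63): all voices busy, STEAL voice 1 (pitch 84, oldest) -> assign | voices=[89 63 74 79]
Op 7: note_on(61): all voices busy, STEAL voice 2 (pitch 74, oldest) -> assign | voices=[89 63 61 79]
Op 8: note_off(61): free voice 2 | voices=[89 63 - 79]

Answer: 1 2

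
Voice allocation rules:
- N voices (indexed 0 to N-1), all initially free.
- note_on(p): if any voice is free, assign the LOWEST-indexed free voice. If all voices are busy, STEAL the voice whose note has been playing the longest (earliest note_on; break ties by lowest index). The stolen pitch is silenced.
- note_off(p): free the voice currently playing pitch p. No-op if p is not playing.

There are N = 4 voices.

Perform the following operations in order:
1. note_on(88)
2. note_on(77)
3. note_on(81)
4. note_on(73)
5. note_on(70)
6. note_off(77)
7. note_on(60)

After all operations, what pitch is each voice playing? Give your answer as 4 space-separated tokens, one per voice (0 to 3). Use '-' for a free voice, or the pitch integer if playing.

Answer: 70 60 81 73

Derivation:
Op 1: note_on(88): voice 0 is free -> assigned | voices=[88 - - -]
Op 2: note_on(77): voice 1 is free -> assigned | voices=[88 77 - -]
Op 3: note_on(81): voice 2 is free -> assigned | voices=[88 77 81 -]
Op 4: note_on(73): voice 3 is free -> assigned | voices=[88 77 81 73]
Op 5: note_on(70): all voices busy, STEAL voice 0 (pitch 88, oldest) -> assign | voices=[70 77 81 73]
Op 6: note_off(77): free voice 1 | voices=[70 - 81 73]
Op 7: note_on(60): voice 1 is free -> assigned | voices=[70 60 81 73]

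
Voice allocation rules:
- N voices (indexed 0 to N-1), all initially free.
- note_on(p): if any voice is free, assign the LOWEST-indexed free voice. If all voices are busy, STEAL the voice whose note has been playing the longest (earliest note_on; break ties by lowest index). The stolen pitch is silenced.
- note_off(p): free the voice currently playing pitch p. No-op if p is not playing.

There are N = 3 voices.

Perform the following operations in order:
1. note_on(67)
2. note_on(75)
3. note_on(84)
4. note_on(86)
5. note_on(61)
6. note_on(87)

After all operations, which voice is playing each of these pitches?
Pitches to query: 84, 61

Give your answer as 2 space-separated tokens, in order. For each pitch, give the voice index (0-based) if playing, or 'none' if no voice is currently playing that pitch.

Answer: none 1

Derivation:
Op 1: note_on(67): voice 0 is free -> assigned | voices=[67 - -]
Op 2: note_on(75): voice 1 is free -> assigned | voices=[67 75 -]
Op 3: note_on(84): voice 2 is free -> assigned | voices=[67 75 84]
Op 4: note_on(86): all voices busy, STEAL voice 0 (pitch 67, oldest) -> assign | voices=[86 75 84]
Op 5: note_on(61): all voices busy, STEAL voice 1 (pitch 75, oldest) -> assign | voices=[86 61 84]
Op 6: note_on(87): all voices busy, STEAL voice 2 (pitch 84, oldest) -> assign | voices=[86 61 87]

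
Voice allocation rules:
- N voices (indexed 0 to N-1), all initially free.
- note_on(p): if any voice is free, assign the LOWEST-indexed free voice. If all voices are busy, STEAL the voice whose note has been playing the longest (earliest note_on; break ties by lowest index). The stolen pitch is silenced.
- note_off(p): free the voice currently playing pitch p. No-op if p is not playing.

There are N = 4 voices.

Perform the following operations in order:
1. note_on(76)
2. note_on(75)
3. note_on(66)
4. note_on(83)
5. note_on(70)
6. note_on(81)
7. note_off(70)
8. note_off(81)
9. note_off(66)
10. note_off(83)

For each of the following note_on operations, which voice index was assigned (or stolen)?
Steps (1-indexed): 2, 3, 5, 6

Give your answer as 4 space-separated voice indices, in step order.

Op 1: note_on(76): voice 0 is free -> assigned | voices=[76 - - -]
Op 2: note_on(75): voice 1 is free -> assigned | voices=[76 75 - -]
Op 3: note_on(66): voice 2 is free -> assigned | voices=[76 75 66 -]
Op 4: note_on(83): voice 3 is free -> assigned | voices=[76 75 66 83]
Op 5: note_on(70): all voices busy, STEAL voice 0 (pitch 76, oldest) -> assign | voices=[70 75 66 83]
Op 6: note_on(81): all voices busy, STEAL voice 1 (pitch 75, oldest) -> assign | voices=[70 81 66 83]
Op 7: note_off(70): free voice 0 | voices=[- 81 66 83]
Op 8: note_off(81): free voice 1 | voices=[- - 66 83]
Op 9: note_off(66): free voice 2 | voices=[- - - 83]
Op 10: note_off(83): free voice 3 | voices=[- - - -]

Answer: 1 2 0 1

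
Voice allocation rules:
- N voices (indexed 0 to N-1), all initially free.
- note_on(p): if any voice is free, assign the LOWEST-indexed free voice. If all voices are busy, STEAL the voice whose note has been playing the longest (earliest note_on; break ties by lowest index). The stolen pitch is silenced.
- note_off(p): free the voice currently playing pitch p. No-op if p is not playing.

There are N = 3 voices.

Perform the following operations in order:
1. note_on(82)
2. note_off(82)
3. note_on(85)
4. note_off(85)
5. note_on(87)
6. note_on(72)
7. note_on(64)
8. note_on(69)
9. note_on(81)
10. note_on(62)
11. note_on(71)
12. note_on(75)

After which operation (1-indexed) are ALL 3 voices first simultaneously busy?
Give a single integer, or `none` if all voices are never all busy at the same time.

Answer: 7

Derivation:
Op 1: note_on(82): voice 0 is free -> assigned | voices=[82 - -]
Op 2: note_off(82): free voice 0 | voices=[- - -]
Op 3: note_on(85): voice 0 is free -> assigned | voices=[85 - -]
Op 4: note_off(85): free voice 0 | voices=[- - -]
Op 5: note_on(87): voice 0 is free -> assigned | voices=[87 - -]
Op 6: note_on(72): voice 1 is free -> assigned | voices=[87 72 -]
Op 7: note_on(64): voice 2 is free -> assigned | voices=[87 72 64]
Op 8: note_on(69): all voices busy, STEAL voice 0 (pitch 87, oldest) -> assign | voices=[69 72 64]
Op 9: note_on(81): all voices busy, STEAL voice 1 (pitch 72, oldest) -> assign | voices=[69 81 64]
Op 10: note_on(62): all voices busy, STEAL voice 2 (pitch 64, oldest) -> assign | voices=[69 81 62]
Op 11: note_on(71): all voices busy, STEAL voice 0 (pitch 69, oldest) -> assign | voices=[71 81 62]
Op 12: note_on(75): all voices busy, STEAL voice 1 (pitch 81, oldest) -> assign | voices=[71 75 62]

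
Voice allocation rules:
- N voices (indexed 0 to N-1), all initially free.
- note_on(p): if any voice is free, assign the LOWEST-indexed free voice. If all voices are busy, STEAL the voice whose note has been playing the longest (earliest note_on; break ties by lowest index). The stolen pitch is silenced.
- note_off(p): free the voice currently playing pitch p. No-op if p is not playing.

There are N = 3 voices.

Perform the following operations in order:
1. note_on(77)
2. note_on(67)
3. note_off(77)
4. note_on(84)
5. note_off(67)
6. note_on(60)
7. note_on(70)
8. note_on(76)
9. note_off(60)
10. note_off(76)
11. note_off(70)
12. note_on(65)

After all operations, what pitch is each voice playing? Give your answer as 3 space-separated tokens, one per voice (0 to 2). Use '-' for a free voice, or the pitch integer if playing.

Op 1: note_on(77): voice 0 is free -> assigned | voices=[77 - -]
Op 2: note_on(67): voice 1 is free -> assigned | voices=[77 67 -]
Op 3: note_off(77): free voice 0 | voices=[- 67 -]
Op 4: note_on(84): voice 0 is free -> assigned | voices=[84 67 -]
Op 5: note_off(67): free voice 1 | voices=[84 - -]
Op 6: note_on(60): voice 1 is free -> assigned | voices=[84 60 -]
Op 7: note_on(70): voice 2 is free -> assigned | voices=[84 60 70]
Op 8: note_on(76): all voices busy, STEAL voice 0 (pitch 84, oldest) -> assign | voices=[76 60 70]
Op 9: note_off(60): free voice 1 | voices=[76 - 70]
Op 10: note_off(76): free voice 0 | voices=[- - 70]
Op 11: note_off(70): free voice 2 | voices=[- - -]
Op 12: note_on(65): voice 0 is free -> assigned | voices=[65 - -]

Answer: 65 - -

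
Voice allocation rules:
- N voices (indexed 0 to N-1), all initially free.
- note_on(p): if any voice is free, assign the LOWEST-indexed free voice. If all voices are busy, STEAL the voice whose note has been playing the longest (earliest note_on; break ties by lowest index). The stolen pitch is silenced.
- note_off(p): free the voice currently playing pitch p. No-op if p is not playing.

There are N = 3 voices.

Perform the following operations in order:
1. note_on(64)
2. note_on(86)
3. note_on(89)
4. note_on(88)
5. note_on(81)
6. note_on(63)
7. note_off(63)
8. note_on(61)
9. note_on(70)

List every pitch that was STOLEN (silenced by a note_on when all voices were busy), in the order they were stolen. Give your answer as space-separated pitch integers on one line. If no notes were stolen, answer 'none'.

Answer: 64 86 89 88

Derivation:
Op 1: note_on(64): voice 0 is free -> assigned | voices=[64 - -]
Op 2: note_on(86): voice 1 is free -> assigned | voices=[64 86 -]
Op 3: note_on(89): voice 2 is free -> assigned | voices=[64 86 89]
Op 4: note_on(88): all voices busy, STEAL voice 0 (pitch 64, oldest) -> assign | voices=[88 86 89]
Op 5: note_on(81): all voices busy, STEAL voice 1 (pitch 86, oldest) -> assign | voices=[88 81 89]
Op 6: note_on(63): all voices busy, STEAL voice 2 (pitch 89, oldest) -> assign | voices=[88 81 63]
Op 7: note_off(63): free voice 2 | voices=[88 81 -]
Op 8: note_on(61): voice 2 is free -> assigned | voices=[88 81 61]
Op 9: note_on(70): all voices busy, STEAL voice 0 (pitch 88, oldest) -> assign | voices=[70 81 61]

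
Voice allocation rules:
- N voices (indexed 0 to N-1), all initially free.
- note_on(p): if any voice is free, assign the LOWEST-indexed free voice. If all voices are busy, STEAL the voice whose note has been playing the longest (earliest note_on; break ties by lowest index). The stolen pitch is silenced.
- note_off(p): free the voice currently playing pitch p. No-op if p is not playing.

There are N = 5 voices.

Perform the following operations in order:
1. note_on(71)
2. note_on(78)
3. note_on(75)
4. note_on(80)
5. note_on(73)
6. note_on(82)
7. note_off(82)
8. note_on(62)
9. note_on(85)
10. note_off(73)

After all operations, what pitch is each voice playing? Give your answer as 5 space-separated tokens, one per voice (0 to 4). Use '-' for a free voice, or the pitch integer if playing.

Op 1: note_on(71): voice 0 is free -> assigned | voices=[71 - - - -]
Op 2: note_on(78): voice 1 is free -> assigned | voices=[71 78 - - -]
Op 3: note_on(75): voice 2 is free -> assigned | voices=[71 78 75 - -]
Op 4: note_on(80): voice 3 is free -> assigned | voices=[71 78 75 80 -]
Op 5: note_on(73): voice 4 is free -> assigned | voices=[71 78 75 80 73]
Op 6: note_on(82): all voices busy, STEAL voice 0 (pitch 71, oldest) -> assign | voices=[82 78 75 80 73]
Op 7: note_off(82): free voice 0 | voices=[- 78 75 80 73]
Op 8: note_on(62): voice 0 is free -> assigned | voices=[62 78 75 80 73]
Op 9: note_on(85): all voices busy, STEAL voice 1 (pitch 78, oldest) -> assign | voices=[62 85 75 80 73]
Op 10: note_off(73): free voice 4 | voices=[62 85 75 80 -]

Answer: 62 85 75 80 -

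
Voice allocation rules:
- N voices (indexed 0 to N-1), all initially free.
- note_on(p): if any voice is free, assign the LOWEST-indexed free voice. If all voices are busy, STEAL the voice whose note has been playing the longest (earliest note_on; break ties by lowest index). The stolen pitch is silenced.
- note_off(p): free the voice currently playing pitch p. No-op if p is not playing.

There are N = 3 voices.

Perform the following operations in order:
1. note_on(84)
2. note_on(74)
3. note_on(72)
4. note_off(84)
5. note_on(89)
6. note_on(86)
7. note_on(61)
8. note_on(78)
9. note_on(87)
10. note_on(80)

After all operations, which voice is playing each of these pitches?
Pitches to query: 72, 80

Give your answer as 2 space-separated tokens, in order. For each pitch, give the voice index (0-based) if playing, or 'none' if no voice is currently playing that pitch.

Op 1: note_on(84): voice 0 is free -> assigned | voices=[84 - -]
Op 2: note_on(74): voice 1 is free -> assigned | voices=[84 74 -]
Op 3: note_on(72): voice 2 is free -> assigned | voices=[84 74 72]
Op 4: note_off(84): free voice 0 | voices=[- 74 72]
Op 5: note_on(89): voice 0 is free -> assigned | voices=[89 74 72]
Op 6: note_on(86): all voices busy, STEAL voice 1 (pitch 74, oldest) -> assign | voices=[89 86 72]
Op 7: note_on(61): all voices busy, STEAL voice 2 (pitch 72, oldest) -> assign | voices=[89 86 61]
Op 8: note_on(78): all voices busy, STEAL voice 0 (pitch 89, oldest) -> assign | voices=[78 86 61]
Op 9: note_on(87): all voices busy, STEAL voice 1 (pitch 86, oldest) -> assign | voices=[78 87 61]
Op 10: note_on(80): all voices busy, STEAL voice 2 (pitch 61, oldest) -> assign | voices=[78 87 80]

Answer: none 2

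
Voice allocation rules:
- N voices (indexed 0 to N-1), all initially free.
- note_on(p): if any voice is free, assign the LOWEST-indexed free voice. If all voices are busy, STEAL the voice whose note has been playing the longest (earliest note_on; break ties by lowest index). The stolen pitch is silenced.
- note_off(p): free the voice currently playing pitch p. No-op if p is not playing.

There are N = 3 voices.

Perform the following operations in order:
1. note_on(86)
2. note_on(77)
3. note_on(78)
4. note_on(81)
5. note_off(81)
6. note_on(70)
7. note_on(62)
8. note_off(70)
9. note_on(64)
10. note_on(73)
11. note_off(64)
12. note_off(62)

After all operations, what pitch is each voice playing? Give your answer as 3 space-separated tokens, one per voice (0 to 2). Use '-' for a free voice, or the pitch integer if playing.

Answer: - - 73

Derivation:
Op 1: note_on(86): voice 0 is free -> assigned | voices=[86 - -]
Op 2: note_on(77): voice 1 is free -> assigned | voices=[86 77 -]
Op 3: note_on(78): voice 2 is free -> assigned | voices=[86 77 78]
Op 4: note_on(81): all voices busy, STEAL voice 0 (pitch 86, oldest) -> assign | voices=[81 77 78]
Op 5: note_off(81): free voice 0 | voices=[- 77 78]
Op 6: note_on(70): voice 0 is free -> assigned | voices=[70 77 78]
Op 7: note_on(62): all voices busy, STEAL voice 1 (pitch 77, oldest) -> assign | voices=[70 62 78]
Op 8: note_off(70): free voice 0 | voices=[- 62 78]
Op 9: note_on(64): voice 0 is free -> assigned | voices=[64 62 78]
Op 10: note_on(73): all voices busy, STEAL voice 2 (pitch 78, oldest) -> assign | voices=[64 62 73]
Op 11: note_off(64): free voice 0 | voices=[- 62 73]
Op 12: note_off(62): free voice 1 | voices=[- - 73]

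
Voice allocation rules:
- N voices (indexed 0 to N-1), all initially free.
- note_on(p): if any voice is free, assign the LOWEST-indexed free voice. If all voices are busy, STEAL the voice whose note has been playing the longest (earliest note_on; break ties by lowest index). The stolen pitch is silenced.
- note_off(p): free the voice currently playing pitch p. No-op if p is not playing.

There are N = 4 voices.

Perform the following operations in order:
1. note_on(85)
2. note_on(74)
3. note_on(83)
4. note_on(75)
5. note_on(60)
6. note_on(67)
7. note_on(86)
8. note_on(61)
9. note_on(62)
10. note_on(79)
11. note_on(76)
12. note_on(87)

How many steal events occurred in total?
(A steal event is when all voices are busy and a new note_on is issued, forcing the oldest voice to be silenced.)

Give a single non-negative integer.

Answer: 8

Derivation:
Op 1: note_on(85): voice 0 is free -> assigned | voices=[85 - - -]
Op 2: note_on(74): voice 1 is free -> assigned | voices=[85 74 - -]
Op 3: note_on(83): voice 2 is free -> assigned | voices=[85 74 83 -]
Op 4: note_on(75): voice 3 is free -> assigned | voices=[85 74 83 75]
Op 5: note_on(60): all voices busy, STEAL voice 0 (pitch 85, oldest) -> assign | voices=[60 74 83 75]
Op 6: note_on(67): all voices busy, STEAL voice 1 (pitch 74, oldest) -> assign | voices=[60 67 83 75]
Op 7: note_on(86): all voices busy, STEAL voice 2 (pitch 83, oldest) -> assign | voices=[60 67 86 75]
Op 8: note_on(61): all voices busy, STEAL voice 3 (pitch 75, oldest) -> assign | voices=[60 67 86 61]
Op 9: note_on(62): all voices busy, STEAL voice 0 (pitch 60, oldest) -> assign | voices=[62 67 86 61]
Op 10: note_on(79): all voices busy, STEAL voice 1 (pitch 67, oldest) -> assign | voices=[62 79 86 61]
Op 11: note_on(76): all voices busy, STEAL voice 2 (pitch 86, oldest) -> assign | voices=[62 79 76 61]
Op 12: note_on(87): all voices busy, STEAL voice 3 (pitch 61, oldest) -> assign | voices=[62 79 76 87]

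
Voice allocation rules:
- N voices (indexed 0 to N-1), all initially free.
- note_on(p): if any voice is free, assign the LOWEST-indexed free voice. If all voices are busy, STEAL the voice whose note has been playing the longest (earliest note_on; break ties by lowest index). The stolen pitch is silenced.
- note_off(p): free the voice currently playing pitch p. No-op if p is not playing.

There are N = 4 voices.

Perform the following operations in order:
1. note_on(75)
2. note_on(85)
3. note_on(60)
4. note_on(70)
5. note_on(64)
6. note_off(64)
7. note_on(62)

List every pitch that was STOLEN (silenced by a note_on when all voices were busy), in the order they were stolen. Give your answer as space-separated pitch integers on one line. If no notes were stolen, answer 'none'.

Answer: 75

Derivation:
Op 1: note_on(75): voice 0 is free -> assigned | voices=[75 - - -]
Op 2: note_on(85): voice 1 is free -> assigned | voices=[75 85 - -]
Op 3: note_on(60): voice 2 is free -> assigned | voices=[75 85 60 -]
Op 4: note_on(70): voice 3 is free -> assigned | voices=[75 85 60 70]
Op 5: note_on(64): all voices busy, STEAL voice 0 (pitch 75, oldest) -> assign | voices=[64 85 60 70]
Op 6: note_off(64): free voice 0 | voices=[- 85 60 70]
Op 7: note_on(62): voice 0 is free -> assigned | voices=[62 85 60 70]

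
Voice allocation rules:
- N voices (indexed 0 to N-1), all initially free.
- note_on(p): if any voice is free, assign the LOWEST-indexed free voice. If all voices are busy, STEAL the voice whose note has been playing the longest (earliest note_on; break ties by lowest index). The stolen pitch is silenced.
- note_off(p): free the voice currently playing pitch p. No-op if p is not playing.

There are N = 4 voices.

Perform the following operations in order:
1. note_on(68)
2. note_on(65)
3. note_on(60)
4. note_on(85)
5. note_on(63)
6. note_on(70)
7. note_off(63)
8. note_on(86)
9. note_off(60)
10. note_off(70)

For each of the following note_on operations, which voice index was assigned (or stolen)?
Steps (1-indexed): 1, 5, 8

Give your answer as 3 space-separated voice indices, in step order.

Op 1: note_on(68): voice 0 is free -> assigned | voices=[68 - - -]
Op 2: note_on(65): voice 1 is free -> assigned | voices=[68 65 - -]
Op 3: note_on(60): voice 2 is free -> assigned | voices=[68 65 60 -]
Op 4: note_on(85): voice 3 is free -> assigned | voices=[68 65 60 85]
Op 5: note_on(63): all voices busy, STEAL voice 0 (pitch 68, oldest) -> assign | voices=[63 65 60 85]
Op 6: note_on(70): all voices busy, STEAL voice 1 (pitch 65, oldest) -> assign | voices=[63 70 60 85]
Op 7: note_off(63): free voice 0 | voices=[- 70 60 85]
Op 8: note_on(86): voice 0 is free -> assigned | voices=[86 70 60 85]
Op 9: note_off(60): free voice 2 | voices=[86 70 - 85]
Op 10: note_off(70): free voice 1 | voices=[86 - - 85]

Answer: 0 0 0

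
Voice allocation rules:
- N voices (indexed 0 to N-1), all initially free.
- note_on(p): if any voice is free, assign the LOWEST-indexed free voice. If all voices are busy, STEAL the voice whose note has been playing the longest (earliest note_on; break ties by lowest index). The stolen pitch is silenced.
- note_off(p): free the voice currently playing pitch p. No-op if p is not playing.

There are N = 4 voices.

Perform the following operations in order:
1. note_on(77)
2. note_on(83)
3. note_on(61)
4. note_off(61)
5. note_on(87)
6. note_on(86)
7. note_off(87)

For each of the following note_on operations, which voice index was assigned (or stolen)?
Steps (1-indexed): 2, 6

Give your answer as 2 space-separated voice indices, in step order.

Op 1: note_on(77): voice 0 is free -> assigned | voices=[77 - - -]
Op 2: note_on(83): voice 1 is free -> assigned | voices=[77 83 - -]
Op 3: note_on(61): voice 2 is free -> assigned | voices=[77 83 61 -]
Op 4: note_off(61): free voice 2 | voices=[77 83 - -]
Op 5: note_on(87): voice 2 is free -> assigned | voices=[77 83 87 -]
Op 6: note_on(86): voice 3 is free -> assigned | voices=[77 83 87 86]
Op 7: note_off(87): free voice 2 | voices=[77 83 - 86]

Answer: 1 3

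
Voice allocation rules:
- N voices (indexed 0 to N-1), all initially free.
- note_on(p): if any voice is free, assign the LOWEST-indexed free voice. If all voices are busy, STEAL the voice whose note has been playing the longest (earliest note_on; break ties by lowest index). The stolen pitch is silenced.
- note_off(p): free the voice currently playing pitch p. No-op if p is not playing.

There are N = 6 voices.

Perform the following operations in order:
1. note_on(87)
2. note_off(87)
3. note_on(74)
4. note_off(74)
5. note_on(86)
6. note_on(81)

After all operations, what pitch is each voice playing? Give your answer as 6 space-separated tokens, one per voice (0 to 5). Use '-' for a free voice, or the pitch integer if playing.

Op 1: note_on(87): voice 0 is free -> assigned | voices=[87 - - - - -]
Op 2: note_off(87): free voice 0 | voices=[- - - - - -]
Op 3: note_on(74): voice 0 is free -> assigned | voices=[74 - - - - -]
Op 4: note_off(74): free voice 0 | voices=[- - - - - -]
Op 5: note_on(86): voice 0 is free -> assigned | voices=[86 - - - - -]
Op 6: note_on(81): voice 1 is free -> assigned | voices=[86 81 - - - -]

Answer: 86 81 - - - -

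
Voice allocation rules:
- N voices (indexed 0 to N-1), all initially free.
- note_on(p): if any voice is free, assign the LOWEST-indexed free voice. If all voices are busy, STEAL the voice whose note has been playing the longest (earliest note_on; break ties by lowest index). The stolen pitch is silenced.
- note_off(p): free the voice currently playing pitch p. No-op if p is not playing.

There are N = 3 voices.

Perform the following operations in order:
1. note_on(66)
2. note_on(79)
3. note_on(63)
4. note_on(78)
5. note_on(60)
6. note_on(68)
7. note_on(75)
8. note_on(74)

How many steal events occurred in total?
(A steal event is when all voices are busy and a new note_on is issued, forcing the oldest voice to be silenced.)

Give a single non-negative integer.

Answer: 5

Derivation:
Op 1: note_on(66): voice 0 is free -> assigned | voices=[66 - -]
Op 2: note_on(79): voice 1 is free -> assigned | voices=[66 79 -]
Op 3: note_on(63): voice 2 is free -> assigned | voices=[66 79 63]
Op 4: note_on(78): all voices busy, STEAL voice 0 (pitch 66, oldest) -> assign | voices=[78 79 63]
Op 5: note_on(60): all voices busy, STEAL voice 1 (pitch 79, oldest) -> assign | voices=[78 60 63]
Op 6: note_on(68): all voices busy, STEAL voice 2 (pitch 63, oldest) -> assign | voices=[78 60 68]
Op 7: note_on(75): all voices busy, STEAL voice 0 (pitch 78, oldest) -> assign | voices=[75 60 68]
Op 8: note_on(74): all voices busy, STEAL voice 1 (pitch 60, oldest) -> assign | voices=[75 74 68]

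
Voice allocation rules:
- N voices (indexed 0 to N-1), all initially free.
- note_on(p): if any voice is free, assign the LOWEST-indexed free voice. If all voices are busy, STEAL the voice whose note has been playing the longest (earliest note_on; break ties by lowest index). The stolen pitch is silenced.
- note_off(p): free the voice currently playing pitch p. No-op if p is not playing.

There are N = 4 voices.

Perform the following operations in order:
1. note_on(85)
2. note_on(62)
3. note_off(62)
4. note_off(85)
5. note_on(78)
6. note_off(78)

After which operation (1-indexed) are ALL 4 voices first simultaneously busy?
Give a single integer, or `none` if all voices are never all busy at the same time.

Op 1: note_on(85): voice 0 is free -> assigned | voices=[85 - - -]
Op 2: note_on(62): voice 1 is free -> assigned | voices=[85 62 - -]
Op 3: note_off(62): free voice 1 | voices=[85 - - -]
Op 4: note_off(85): free voice 0 | voices=[- - - -]
Op 5: note_on(78): voice 0 is free -> assigned | voices=[78 - - -]
Op 6: note_off(78): free voice 0 | voices=[- - - -]

Answer: none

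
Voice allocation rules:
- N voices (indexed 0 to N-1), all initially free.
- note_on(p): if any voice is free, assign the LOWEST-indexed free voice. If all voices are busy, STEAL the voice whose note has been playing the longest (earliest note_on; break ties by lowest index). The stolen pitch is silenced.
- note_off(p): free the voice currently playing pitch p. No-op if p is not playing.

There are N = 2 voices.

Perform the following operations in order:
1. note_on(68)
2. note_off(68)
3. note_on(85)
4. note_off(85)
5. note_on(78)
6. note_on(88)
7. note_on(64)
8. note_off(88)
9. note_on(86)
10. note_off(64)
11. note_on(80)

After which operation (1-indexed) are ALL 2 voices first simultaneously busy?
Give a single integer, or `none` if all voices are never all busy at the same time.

Answer: 6

Derivation:
Op 1: note_on(68): voice 0 is free -> assigned | voices=[68 -]
Op 2: note_off(68): free voice 0 | voices=[- -]
Op 3: note_on(85): voice 0 is free -> assigned | voices=[85 -]
Op 4: note_off(85): free voice 0 | voices=[- -]
Op 5: note_on(78): voice 0 is free -> assigned | voices=[78 -]
Op 6: note_on(88): voice 1 is free -> assigned | voices=[78 88]
Op 7: note_on(64): all voices busy, STEAL voice 0 (pitch 78, oldest) -> assign | voices=[64 88]
Op 8: note_off(88): free voice 1 | voices=[64 -]
Op 9: note_on(86): voice 1 is free -> assigned | voices=[64 86]
Op 10: note_off(64): free voice 0 | voices=[- 86]
Op 11: note_on(80): voice 0 is free -> assigned | voices=[80 86]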